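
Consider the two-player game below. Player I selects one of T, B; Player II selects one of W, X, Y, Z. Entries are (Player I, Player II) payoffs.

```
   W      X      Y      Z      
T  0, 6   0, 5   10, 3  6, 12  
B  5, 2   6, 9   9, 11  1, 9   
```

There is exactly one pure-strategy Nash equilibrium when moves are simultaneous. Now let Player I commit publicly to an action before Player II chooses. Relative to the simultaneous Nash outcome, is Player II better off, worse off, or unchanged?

worse off

Player II best-responds to each possible Player I move:
- T → Player II plays Z (best of 6, 5, 3, 12); Player I gets 6.
- B → Player II plays Y (best of 2, 9, 11, 9); Player I gets 9.
Player I's induced payoffs are 6, 9, so Player I commits to B. Subgame-perfect outcome: (B, Y) with payoffs (9, 11).
Now find the simultaneous Nash equilibrium.
Player I's best replies: W→B; X→B; Y→T; Z→T.
Player II's best replies: T→Z; B→Y.
Only (T, Z) has each player best-responding; Nash payoffs (6, 12).
Player II earns 11 sequentially versus 12 at the Nash outcome: worse off.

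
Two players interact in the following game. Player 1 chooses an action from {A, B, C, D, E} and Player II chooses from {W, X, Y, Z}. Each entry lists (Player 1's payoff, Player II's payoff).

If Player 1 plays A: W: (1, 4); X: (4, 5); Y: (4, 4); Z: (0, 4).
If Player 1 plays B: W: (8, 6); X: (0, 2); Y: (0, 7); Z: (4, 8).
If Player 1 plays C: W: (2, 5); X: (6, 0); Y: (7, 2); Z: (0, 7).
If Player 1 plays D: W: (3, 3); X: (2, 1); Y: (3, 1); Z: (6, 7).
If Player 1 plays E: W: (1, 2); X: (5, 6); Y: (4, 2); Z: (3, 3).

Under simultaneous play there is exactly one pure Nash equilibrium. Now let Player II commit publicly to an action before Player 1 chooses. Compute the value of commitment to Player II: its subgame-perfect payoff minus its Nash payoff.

0

Solve by backward induction (Player II leads).
- W → Player 1 plays B (best of 1, 8, 2, 3, 1); Player II gets 6.
- X → Player 1 plays C (best of 4, 0, 6, 2, 5); Player II gets 0.
- Y → Player 1 plays C (best of 4, 0, 7, 3, 4); Player II gets 2.
- Z → Player 1 plays D (best of 0, 4, 0, 6, 3); Player II gets 7.
Among 6, 0, 2, 7, the best is 7 at Z. Subgame-perfect outcome: (D, Z) with payoffs (6, 7).
For the simultaneous game, intersect best replies.
Player 1's best replies: W→B; X→C; Y→C; Z→D.
Player II's best replies: A→X; B→Z; C→Z; D→Z; E→X.
The unique mutual best reply is (D, Z), giving (6, 7).
Player II's commitment gain: 7 − 7 = 0.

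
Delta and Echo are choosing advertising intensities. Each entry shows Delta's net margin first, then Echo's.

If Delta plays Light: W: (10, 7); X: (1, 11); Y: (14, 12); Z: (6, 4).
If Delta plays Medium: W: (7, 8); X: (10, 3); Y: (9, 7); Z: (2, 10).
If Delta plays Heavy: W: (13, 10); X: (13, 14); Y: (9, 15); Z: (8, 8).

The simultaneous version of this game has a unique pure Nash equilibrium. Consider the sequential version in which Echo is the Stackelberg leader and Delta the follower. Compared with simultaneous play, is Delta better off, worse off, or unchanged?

Work backward from Delta's decision.
- W: Delta compares 10, 7, 13 and picks Heavy; Echo would get 10.
- X: Delta compares 1, 10, 13 and picks Heavy; Echo would get 14.
- Y: Delta compares 14, 9, 9 and picks Light; Echo would get 12.
- Z: Delta compares 6, 2, 8 and picks Heavy; Echo would get 8.
Maximizing over 10, 14, 12, 8, Echo chooses X. Subgame-perfect outcome: (Heavy, X) with payoffs (13, 14).
Now find the simultaneous Nash equilibrium.
Delta's best replies: W→Heavy; X→Heavy; Y→Light; Z→Heavy.
Echo's best replies: Light→Y; Medium→Z; Heavy→Y.
Only (Light, Y) has each player best-responding; Nash payoffs (14, 12).
Delta earns 13 sequentially versus 14 at the Nash outcome: worse off.

worse off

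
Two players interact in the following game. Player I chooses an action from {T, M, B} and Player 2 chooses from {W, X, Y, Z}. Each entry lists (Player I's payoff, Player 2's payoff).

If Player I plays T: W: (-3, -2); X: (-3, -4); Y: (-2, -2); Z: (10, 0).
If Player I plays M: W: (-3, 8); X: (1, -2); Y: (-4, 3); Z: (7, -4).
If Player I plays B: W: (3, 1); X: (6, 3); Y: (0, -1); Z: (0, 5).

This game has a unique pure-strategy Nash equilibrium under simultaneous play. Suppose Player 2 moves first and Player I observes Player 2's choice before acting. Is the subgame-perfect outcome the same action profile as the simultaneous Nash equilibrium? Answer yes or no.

Work backward from Player I's decision.
- W → Player I plays B (best of -3, -3, 3); Player 2 gets 1.
- X → Player I plays B (best of -3, 1, 6); Player 2 gets 3.
- Y → Player I plays B (best of -2, -4, 0); Player 2 gets -1.
- Z → Player I plays T (best of 10, 7, 0); Player 2 gets 0.
Among 1, 3, -1, 0, the best is 3 at X. Subgame-perfect outcome: (B, X) with payoffs (6, 3).
For the simultaneous game, intersect best replies.
Player I's best replies: W→B; X→B; Y→B; Z→T.
Player 2's best replies: T→Z; M→W; B→Z.
The unique mutual best reply is (T, Z), giving (10, 0).
Sequential outcome (B, X) differs from the Nash profile (T, Z).

no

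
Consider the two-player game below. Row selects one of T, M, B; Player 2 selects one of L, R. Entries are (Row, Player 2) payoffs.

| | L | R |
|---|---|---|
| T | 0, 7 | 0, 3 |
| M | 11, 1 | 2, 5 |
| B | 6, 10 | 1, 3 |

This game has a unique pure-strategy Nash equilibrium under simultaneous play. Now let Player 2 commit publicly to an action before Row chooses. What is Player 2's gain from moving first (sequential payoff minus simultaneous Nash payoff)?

0

Solve by backward induction (Player 2 leads).
- L: BR = M, leader payoff 1.
- R: BR = M, leader payoff 5.
Maximizing over 1, 5, Player 2 chooses R. Subgame-perfect outcome: (M, R) with payoffs (2, 5).
Now find the simultaneous Nash equilibrium.
Row's best replies: L→M; R→M.
Player 2's best replies: T→L; M→R; B→L.
Only (M, R) has each player best-responding; Nash payoffs (2, 5).
Player 2's commitment gain: 5 − 5 = 0.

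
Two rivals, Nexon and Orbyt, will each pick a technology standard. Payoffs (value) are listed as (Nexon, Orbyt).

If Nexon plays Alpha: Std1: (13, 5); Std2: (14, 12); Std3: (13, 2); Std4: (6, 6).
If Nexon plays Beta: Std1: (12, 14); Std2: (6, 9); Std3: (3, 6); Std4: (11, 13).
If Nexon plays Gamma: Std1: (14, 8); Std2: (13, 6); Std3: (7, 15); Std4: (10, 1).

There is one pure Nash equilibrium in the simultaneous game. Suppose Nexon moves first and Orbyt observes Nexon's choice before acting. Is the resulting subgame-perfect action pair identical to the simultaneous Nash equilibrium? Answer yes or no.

Solve by backward induction (Nexon leads).
- Alpha: BR = Std2, leader payoff 14.
- Beta: BR = Std1, leader payoff 12.
- Gamma: BR = Std3, leader payoff 7.
Among 14, 12, 7, the best is 14 at Alpha. Subgame-perfect outcome: (Alpha, Std2) with payoffs (14, 12).
Under simultaneous play:
Nexon's best replies: Std1→Gamma; Std2→Alpha; Std3→Alpha; Std4→Beta.
Orbyt's best replies: Alpha→Std2; Beta→Std1; Gamma→Std3.
The unique mutual best reply is (Alpha, Std2), giving (14, 12).
Sequential outcome (Alpha, Std2) coincides with the Nash profile (Alpha, Std2).

yes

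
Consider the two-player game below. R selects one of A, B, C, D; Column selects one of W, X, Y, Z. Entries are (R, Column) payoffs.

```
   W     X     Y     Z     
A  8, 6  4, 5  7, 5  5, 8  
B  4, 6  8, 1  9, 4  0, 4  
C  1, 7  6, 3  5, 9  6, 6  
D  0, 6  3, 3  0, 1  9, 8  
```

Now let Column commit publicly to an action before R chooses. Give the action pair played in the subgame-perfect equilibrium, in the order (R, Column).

R best-responds to each possible Column move:
- W: R compares 8, 4, 1, 0 and picks A; Column would get 6.
- X: R compares 4, 8, 6, 3 and picks B; Column would get 1.
- Y: R compares 7, 9, 5, 0 and picks B; Column would get 4.
- Z: R compares 5, 0, 6, 9 and picks D; Column would get 8.
Among 6, 1, 4, 8, the best is 8 at Z. Subgame-perfect outcome: (D, Z) with payoffs (9, 8).

(D, Z)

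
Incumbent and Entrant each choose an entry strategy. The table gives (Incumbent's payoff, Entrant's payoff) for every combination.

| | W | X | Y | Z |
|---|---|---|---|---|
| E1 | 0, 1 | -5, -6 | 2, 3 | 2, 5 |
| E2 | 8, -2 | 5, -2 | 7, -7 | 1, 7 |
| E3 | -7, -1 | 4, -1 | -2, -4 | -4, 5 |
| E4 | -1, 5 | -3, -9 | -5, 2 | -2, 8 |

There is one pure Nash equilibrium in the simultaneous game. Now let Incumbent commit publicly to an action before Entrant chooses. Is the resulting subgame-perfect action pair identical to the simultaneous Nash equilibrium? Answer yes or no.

yes

Entrant best-responds to each possible Incumbent move:
- E1: Entrant compares 1, -6, 3, 5 and picks Z; Incumbent would get 2.
- E2: Entrant compares -2, -2, -7, 7 and picks Z; Incumbent would get 1.
- E3: Entrant compares -1, -1, -4, 5 and picks Z; Incumbent would get -4.
- E4: Entrant compares 5, -9, 2, 8 and picks Z; Incumbent would get -2.
Among 2, 1, -4, -2, the best is 2 at E1. Subgame-perfect outcome: (E1, Z) with payoffs (2, 5).
Under simultaneous play:
Incumbent's best replies: W→E2; X→E2; Y→E2; Z→E1.
Entrant's best replies: E1→Z; E2→Z; E3→Z; E4→Z.
Only (E1, Z) has each player best-responding; Nash payoffs (2, 5).
Sequential outcome (E1, Z) coincides with the Nash profile (E1, Z).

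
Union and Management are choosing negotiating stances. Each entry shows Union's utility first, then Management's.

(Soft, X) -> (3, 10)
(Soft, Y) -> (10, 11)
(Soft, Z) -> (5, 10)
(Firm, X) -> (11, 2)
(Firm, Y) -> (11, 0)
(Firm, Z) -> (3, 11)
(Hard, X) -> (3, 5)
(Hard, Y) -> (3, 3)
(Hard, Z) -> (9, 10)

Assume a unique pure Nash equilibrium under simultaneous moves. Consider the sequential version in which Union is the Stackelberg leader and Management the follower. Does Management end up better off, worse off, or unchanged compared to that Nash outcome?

better off

Backward induction with Union moving first.
- Soft: Management compares 10, 11, 10 and picks Y; Union would get 10.
- Firm: Management compares 2, 0, 11 and picks Z; Union would get 3.
- Hard: Management compares 5, 3, 10 and picks Z; Union would get 9.
Maximizing over 10, 3, 9, Union chooses Soft. Subgame-perfect outcome: (Soft, Y) with payoffs (10, 11).
Under simultaneous play:
Union's best replies: X→Firm; Y→Firm; Z→Hard.
Management's best replies: Soft→Y; Firm→Z; Hard→Z.
Only (Hard, Z) has each player best-responding; Nash payoffs (9, 10).
Management earns 11 sequentially versus 10 at the Nash outcome: better off.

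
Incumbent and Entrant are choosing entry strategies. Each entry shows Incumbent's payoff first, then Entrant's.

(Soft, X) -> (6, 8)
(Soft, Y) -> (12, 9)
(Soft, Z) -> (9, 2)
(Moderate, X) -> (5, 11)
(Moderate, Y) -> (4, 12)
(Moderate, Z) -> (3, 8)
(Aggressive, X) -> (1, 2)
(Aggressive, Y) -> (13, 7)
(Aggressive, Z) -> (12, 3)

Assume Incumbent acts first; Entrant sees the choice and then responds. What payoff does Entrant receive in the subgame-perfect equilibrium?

7

Solve by backward induction (Incumbent leads).
- Soft → Entrant plays Y (best of 8, 9, 2); Incumbent gets 12.
- Moderate → Entrant plays Y (best of 11, 12, 8); Incumbent gets 4.
- Aggressive → Entrant plays Y (best of 2, 7, 3); Incumbent gets 13.
Among 12, 4, 13, the best is 13 at Aggressive. Subgame-perfect outcome: (Aggressive, Y) with payoffs (13, 7).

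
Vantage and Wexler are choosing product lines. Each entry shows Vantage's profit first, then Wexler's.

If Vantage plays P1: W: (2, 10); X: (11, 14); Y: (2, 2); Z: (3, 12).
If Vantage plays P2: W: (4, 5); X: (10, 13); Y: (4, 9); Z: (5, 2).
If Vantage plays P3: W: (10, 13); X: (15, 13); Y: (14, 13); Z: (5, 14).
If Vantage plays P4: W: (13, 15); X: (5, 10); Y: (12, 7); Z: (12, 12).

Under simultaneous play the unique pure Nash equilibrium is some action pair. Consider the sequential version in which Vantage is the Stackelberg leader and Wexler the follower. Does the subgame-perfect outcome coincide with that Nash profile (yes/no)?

Work backward from Wexler's decision.
- P1: BR = X, leader payoff 11.
- P2: BR = X, leader payoff 10.
- P3: BR = Z, leader payoff 5.
- P4: BR = W, leader payoff 13.
Maximizing over 11, 10, 5, 13, Vantage chooses P4. Subgame-perfect outcome: (P4, W) with payoffs (13, 15).
Now find the simultaneous Nash equilibrium.
Vantage's best replies: W→P4; X→P3; Y→P3; Z→P4.
Wexler's best replies: P1→X; P2→X; P3→Z; P4→W.
Only (P4, W) has each player best-responding; Nash payoffs (13, 15).
Sequential outcome (P4, W) coincides with the Nash profile (P4, W).

yes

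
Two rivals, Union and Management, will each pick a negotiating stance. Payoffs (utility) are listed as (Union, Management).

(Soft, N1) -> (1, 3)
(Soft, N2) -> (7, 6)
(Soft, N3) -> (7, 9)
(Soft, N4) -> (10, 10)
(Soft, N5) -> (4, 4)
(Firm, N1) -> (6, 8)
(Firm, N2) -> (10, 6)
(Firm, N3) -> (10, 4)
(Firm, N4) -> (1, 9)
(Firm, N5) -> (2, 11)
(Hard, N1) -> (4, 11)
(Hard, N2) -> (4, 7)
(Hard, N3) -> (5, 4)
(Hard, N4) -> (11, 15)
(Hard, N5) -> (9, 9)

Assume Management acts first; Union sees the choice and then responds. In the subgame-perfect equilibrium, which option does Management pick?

Union best-responds to each possible Management move:
- N1 → Union plays Firm (best of 1, 6, 4); Management gets 8.
- N2 → Union plays Firm (best of 7, 10, 4); Management gets 6.
- N3 → Union plays Firm (best of 7, 10, 5); Management gets 4.
- N4 → Union plays Hard (best of 10, 1, 11); Management gets 15.
- N5 → Union plays Hard (best of 4, 2, 9); Management gets 9.
Maximizing over 8, 6, 4, 15, 9, Management chooses N4. Subgame-perfect outcome: (Hard, N4) with payoffs (11, 15).

N4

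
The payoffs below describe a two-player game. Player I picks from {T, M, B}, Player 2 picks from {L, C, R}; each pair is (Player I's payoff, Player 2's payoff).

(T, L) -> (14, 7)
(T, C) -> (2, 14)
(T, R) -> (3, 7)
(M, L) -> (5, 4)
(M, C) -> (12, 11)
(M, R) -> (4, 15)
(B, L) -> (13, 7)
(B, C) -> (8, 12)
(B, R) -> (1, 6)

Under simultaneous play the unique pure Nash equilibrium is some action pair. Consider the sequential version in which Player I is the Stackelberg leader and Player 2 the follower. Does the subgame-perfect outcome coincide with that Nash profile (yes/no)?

Player 2 best-responds to each possible Player I move:
- T: Player 2 compares 7, 14, 7 and picks C; Player I would get 2.
- M: Player 2 compares 4, 11, 15 and picks R; Player I would get 4.
- B: Player 2 compares 7, 12, 6 and picks C; Player I would get 8.
Maximizing over 2, 4, 8, Player I chooses B. Subgame-perfect outcome: (B, C) with payoffs (8, 12).
Under simultaneous play:
Player I's best replies: L→T; C→M; R→M.
Player 2's best replies: T→C; M→R; B→C.
The unique mutual best reply is (M, R), giving (4, 15).
Sequential outcome (B, C) differs from the Nash profile (M, R).

no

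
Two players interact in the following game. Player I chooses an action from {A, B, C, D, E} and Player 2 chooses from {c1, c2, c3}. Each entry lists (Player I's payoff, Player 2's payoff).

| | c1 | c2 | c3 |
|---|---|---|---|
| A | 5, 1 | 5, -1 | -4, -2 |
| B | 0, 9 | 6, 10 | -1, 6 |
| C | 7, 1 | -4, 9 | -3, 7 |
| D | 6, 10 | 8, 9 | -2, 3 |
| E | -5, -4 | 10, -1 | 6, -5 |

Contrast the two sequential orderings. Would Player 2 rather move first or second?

first

If Player I leads: Player 2's best replies are A→c1, B→c2, C→c2, D→c1, E→c2; Player I's induced payoffs 5, 6, -4, 6, 10; outcome (E, c2), payoffs (10, -1).
If Player 2 leads: Player I's best replies are c1→C, c2→E, c3→E; Player 2's induced payoffs 1, -1, -5; outcome (C, c1), payoffs (7, 1).
Player 2 gets 1 moving first and -1 moving second, so Player 2 prefers to move first.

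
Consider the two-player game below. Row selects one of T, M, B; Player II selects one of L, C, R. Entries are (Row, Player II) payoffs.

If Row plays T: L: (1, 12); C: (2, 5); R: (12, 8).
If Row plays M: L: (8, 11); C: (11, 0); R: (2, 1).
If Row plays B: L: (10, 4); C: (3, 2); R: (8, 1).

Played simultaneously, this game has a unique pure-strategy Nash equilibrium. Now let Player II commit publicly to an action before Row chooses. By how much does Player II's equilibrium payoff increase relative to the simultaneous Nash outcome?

Row best-responds to each possible Player II move:
- L → Row plays B (best of 1, 8, 10); Player II gets 4.
- C → Row plays M (best of 2, 11, 3); Player II gets 0.
- R → Row plays T (best of 12, 2, 8); Player II gets 8.
Maximizing over 4, 0, 8, Player II chooses R. Subgame-perfect outcome: (T, R) with payoffs (12, 8).
For the simultaneous game, intersect best replies.
Row's best replies: L→B; C→M; R→T.
Player II's best replies: T→L; M→L; B→L.
Only (B, L) has each player best-responding; Nash payoffs (10, 4).
Player II's commitment gain: 8 − 4 = 4.

4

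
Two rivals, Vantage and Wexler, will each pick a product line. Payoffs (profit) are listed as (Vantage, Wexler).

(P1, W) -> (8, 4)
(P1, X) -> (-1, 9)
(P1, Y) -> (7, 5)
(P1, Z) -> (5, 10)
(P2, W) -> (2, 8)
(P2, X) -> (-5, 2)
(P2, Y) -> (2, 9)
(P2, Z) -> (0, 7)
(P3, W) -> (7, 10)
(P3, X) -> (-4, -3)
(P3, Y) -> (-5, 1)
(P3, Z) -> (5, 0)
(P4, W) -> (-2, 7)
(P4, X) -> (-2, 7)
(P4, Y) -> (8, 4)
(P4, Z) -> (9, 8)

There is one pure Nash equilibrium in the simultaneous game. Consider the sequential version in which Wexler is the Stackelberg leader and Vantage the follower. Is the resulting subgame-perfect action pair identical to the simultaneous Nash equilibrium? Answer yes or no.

Solve by backward induction (Wexler leads).
- W → Vantage plays P1 (best of 8, 2, 7, -2); Wexler gets 4.
- X → Vantage plays P1 (best of -1, -5, -4, -2); Wexler gets 9.
- Y → Vantage plays P4 (best of 7, 2, -5, 8); Wexler gets 4.
- Z → Vantage plays P4 (best of 5, 0, 5, 9); Wexler gets 8.
Among 4, 9, 4, 8, the best is 9 at X. Subgame-perfect outcome: (P1, X) with payoffs (-1, 9).
Now find the simultaneous Nash equilibrium.
Vantage's best replies: W→P1; X→P1; Y→P4; Z→P4.
Wexler's best replies: P1→Z; P2→Y; P3→W; P4→Z.
The unique mutual best reply is (P4, Z), giving (9, 8).
Sequential outcome (P1, X) differs from the Nash profile (P4, Z).

no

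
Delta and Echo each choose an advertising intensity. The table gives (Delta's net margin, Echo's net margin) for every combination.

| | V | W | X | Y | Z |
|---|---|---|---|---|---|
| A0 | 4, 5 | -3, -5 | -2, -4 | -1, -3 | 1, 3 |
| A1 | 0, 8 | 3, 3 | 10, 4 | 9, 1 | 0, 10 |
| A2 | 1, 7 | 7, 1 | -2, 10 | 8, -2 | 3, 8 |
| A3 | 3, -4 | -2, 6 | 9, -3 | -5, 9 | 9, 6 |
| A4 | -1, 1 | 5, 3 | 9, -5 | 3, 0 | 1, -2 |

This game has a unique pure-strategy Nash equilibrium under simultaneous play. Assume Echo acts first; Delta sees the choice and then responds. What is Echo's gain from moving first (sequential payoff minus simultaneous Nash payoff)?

1

Solve by backward induction (Echo leads).
- V: BR = A0, leader payoff 5.
- W: BR = A2, leader payoff 1.
- X: BR = A1, leader payoff 4.
- Y: BR = A1, leader payoff 1.
- Z: BR = A3, leader payoff 6.
Among 5, 1, 4, 1, 6, the best is 6 at Z. Subgame-perfect outcome: (A3, Z) with payoffs (9, 6).
For the simultaneous game, intersect best replies.
Delta's best replies: V→A0; W→A2; X→A1; Y→A1; Z→A3.
Echo's best replies: A0→V; A1→Z; A2→X; A3→Y; A4→W.
Only (A0, V) has each player best-responding; Nash payoffs (4, 5).
Echo's commitment gain: 6 − 5 = 1.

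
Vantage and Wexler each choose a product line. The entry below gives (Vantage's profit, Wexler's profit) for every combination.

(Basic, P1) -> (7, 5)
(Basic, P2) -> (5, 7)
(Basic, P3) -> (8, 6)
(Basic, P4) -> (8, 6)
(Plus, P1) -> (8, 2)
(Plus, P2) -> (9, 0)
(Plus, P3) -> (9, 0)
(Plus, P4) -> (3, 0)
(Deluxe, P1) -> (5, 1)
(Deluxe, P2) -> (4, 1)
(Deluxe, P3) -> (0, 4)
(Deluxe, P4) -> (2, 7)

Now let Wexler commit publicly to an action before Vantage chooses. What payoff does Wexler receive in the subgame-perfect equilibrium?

6

Vantage best-responds to each possible Wexler move:
- P1: BR = Plus, leader payoff 2.
- P2: BR = Plus, leader payoff 0.
- P3: BR = Plus, leader payoff 0.
- P4: BR = Basic, leader payoff 6.
Wexler's induced payoffs are 2, 0, 0, 6, so Wexler commits to P4. Subgame-perfect outcome: (Basic, P4) with payoffs (8, 6).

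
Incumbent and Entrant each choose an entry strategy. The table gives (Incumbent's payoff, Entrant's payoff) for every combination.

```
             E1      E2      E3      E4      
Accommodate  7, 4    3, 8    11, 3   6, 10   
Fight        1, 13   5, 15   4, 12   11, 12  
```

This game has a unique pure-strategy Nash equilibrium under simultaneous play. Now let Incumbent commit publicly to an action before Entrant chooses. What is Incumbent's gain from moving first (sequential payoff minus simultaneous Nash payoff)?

Work backward from Entrant's decision.
- Accommodate → Entrant plays E4 (best of 4, 8, 3, 10); Incumbent gets 6.
- Fight → Entrant plays E2 (best of 13, 15, 12, 12); Incumbent gets 5.
Incumbent's induced payoffs are 6, 5, so Incumbent commits to Accommodate. Subgame-perfect outcome: (Accommodate, E4) with payoffs (6, 10).
Now find the simultaneous Nash equilibrium.
Incumbent's best replies: E1→Accommodate; E2→Fight; E3→Accommodate; E4→Fight.
Entrant's best replies: Accommodate→E4; Fight→E2.
Only (Fight, E2) has each player best-responding; Nash payoffs (5, 15).
Incumbent's commitment gain: 6 − 5 = 1.

1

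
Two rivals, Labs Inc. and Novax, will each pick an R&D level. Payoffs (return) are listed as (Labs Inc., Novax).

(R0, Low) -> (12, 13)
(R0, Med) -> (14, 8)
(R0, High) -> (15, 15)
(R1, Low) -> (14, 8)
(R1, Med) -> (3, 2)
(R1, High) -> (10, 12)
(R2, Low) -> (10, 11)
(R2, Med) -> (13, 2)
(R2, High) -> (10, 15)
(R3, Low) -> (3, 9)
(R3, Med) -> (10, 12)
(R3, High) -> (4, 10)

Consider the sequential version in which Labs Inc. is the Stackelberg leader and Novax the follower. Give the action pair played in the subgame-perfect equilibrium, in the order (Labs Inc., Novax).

Backward induction with Labs Inc. moving first.
- R0: Novax compares 13, 8, 15 and picks High; Labs Inc. would get 15.
- R1: Novax compares 8, 2, 12 and picks High; Labs Inc. would get 10.
- R2: Novax compares 11, 2, 15 and picks High; Labs Inc. would get 10.
- R3: Novax compares 9, 12, 10 and picks Med; Labs Inc. would get 10.
Among 15, 10, 10, 10, the best is 15 at R0. Subgame-perfect outcome: (R0, High) with payoffs (15, 15).

(R0, High)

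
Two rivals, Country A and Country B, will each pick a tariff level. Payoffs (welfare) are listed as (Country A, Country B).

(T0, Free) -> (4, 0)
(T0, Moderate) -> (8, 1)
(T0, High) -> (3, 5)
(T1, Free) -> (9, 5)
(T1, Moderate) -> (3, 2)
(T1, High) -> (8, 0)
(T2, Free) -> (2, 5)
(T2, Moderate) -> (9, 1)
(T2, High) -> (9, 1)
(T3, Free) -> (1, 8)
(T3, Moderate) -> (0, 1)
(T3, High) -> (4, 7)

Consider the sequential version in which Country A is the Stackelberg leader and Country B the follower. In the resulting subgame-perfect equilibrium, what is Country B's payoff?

Work backward from Country B's decision.
- T0: Country B compares 0, 1, 5 and picks High; Country A would get 3.
- T1: Country B compares 5, 2, 0 and picks Free; Country A would get 9.
- T2: Country B compares 5, 1, 1 and picks Free; Country A would get 2.
- T3: Country B compares 8, 1, 7 and picks Free; Country A would get 1.
Country A's induced payoffs are 3, 9, 2, 1, so Country A commits to T1. Subgame-perfect outcome: (T1, Free) with payoffs (9, 5).

5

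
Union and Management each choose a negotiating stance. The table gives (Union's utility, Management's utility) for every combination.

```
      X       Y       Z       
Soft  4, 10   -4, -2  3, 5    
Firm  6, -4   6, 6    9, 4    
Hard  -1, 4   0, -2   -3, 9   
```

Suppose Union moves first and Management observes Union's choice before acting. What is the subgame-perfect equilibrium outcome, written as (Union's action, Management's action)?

Backward induction with Union moving first.
- Soft: Management compares 10, -2, 5 and picks X; Union would get 4.
- Firm: Management compares -4, 6, 4 and picks Y; Union would get 6.
- Hard: Management compares 4, -2, 9 and picks Z; Union would get -3.
Union's induced payoffs are 4, 6, -3, so Union commits to Firm. Subgame-perfect outcome: (Firm, Y) with payoffs (6, 6).

(Firm, Y)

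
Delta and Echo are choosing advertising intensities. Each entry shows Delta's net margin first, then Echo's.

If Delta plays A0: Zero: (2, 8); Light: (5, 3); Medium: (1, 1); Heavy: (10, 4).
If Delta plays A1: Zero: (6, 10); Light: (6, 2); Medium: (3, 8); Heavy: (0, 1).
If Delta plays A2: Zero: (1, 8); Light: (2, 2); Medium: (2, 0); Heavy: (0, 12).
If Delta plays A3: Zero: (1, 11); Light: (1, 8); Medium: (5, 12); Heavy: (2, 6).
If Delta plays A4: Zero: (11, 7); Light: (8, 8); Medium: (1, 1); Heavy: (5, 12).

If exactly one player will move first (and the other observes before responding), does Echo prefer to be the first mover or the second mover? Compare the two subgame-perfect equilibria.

first

If Delta leads: Echo's best replies are A0→Zero, A1→Zero, A2→Heavy, A3→Medium, A4→Heavy; Delta's induced payoffs 2, 6, 0, 5, 5; outcome (A1, Zero), payoffs (6, 10).
If Echo leads: Delta's best replies are Zero→A4, Light→A4, Medium→A3, Heavy→A0; Echo's induced payoffs 7, 8, 12, 4; outcome (A3, Medium), payoffs (5, 12).
Echo gets 12 moving first and 10 moving second, so Echo prefers to move first.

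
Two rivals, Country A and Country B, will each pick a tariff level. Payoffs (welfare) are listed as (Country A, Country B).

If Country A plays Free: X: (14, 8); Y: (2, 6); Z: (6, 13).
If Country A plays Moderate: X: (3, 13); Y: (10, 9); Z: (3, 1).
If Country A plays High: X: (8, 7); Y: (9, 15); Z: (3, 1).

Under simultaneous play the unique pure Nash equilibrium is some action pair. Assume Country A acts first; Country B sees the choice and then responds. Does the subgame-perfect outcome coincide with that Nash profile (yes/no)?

Backward induction with Country A moving first.
- Free → Country B plays Z (best of 8, 6, 13); Country A gets 6.
- Moderate → Country B plays X (best of 13, 9, 1); Country A gets 3.
- High → Country B plays Y (best of 7, 15, 1); Country A gets 9.
Country A's induced payoffs are 6, 3, 9, so Country A commits to High. Subgame-perfect outcome: (High, Y) with payoffs (9, 15).
Under simultaneous play:
Country A's best replies: X→Free; Y→Moderate; Z→Free.
Country B's best replies: Free→Z; Moderate→X; High→Y.
Only (Free, Z) has each player best-responding; Nash payoffs (6, 13).
Sequential outcome (High, Y) differs from the Nash profile (Free, Z).

no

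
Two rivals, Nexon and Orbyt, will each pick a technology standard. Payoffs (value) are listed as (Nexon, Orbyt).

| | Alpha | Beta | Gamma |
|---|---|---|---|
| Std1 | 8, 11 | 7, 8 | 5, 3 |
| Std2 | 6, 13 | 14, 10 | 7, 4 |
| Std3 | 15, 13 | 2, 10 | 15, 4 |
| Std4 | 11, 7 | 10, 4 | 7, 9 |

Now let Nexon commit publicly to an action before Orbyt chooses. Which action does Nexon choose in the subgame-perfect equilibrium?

Std3

Work backward from Orbyt's decision.
- Std1: Orbyt compares 11, 8, 3 and picks Alpha; Nexon would get 8.
- Std2: Orbyt compares 13, 10, 4 and picks Alpha; Nexon would get 6.
- Std3: Orbyt compares 13, 10, 4 and picks Alpha; Nexon would get 15.
- Std4: Orbyt compares 7, 4, 9 and picks Gamma; Nexon would get 7.
Among 8, 6, 15, 7, the best is 15 at Std3. Subgame-perfect outcome: (Std3, Alpha) with payoffs (15, 13).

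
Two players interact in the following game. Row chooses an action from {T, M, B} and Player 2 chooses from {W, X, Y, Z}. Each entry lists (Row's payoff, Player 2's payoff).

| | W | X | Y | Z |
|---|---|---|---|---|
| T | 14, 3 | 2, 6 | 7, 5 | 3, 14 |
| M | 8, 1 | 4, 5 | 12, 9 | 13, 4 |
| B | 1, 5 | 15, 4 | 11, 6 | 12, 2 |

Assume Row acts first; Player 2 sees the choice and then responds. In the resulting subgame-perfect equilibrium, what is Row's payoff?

Solve by backward induction (Row leads).
- T → Player 2 plays Z (best of 3, 6, 5, 14); Row gets 3.
- M → Player 2 plays Y (best of 1, 5, 9, 4); Row gets 12.
- B → Player 2 plays Y (best of 5, 4, 6, 2); Row gets 11.
Row's induced payoffs are 3, 12, 11, so Row commits to M. Subgame-perfect outcome: (M, Y) with payoffs (12, 9).

12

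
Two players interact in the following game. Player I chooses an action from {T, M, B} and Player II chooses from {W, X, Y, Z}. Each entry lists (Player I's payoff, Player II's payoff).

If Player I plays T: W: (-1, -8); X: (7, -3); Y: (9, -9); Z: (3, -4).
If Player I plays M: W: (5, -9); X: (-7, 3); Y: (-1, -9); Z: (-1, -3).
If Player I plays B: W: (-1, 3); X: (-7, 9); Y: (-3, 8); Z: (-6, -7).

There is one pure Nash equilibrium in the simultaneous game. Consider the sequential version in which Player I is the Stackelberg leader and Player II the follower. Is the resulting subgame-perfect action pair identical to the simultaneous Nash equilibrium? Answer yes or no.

yes

Backward induction with Player I moving first.
- T: Player II compares -8, -3, -9, -4 and picks X; Player I would get 7.
- M: Player II compares -9, 3, -9, -3 and picks X; Player I would get -7.
- B: Player II compares 3, 9, 8, -7 and picks X; Player I would get -7.
Maximizing over 7, -7, -7, Player I chooses T. Subgame-perfect outcome: (T, X) with payoffs (7, -3).
For the simultaneous game, intersect best replies.
Player I's best replies: W→M; X→T; Y→T; Z→T.
Player II's best replies: T→X; M→X; B→X.
Only (T, X) has each player best-responding; Nash payoffs (7, -3).
Sequential outcome (T, X) coincides with the Nash profile (T, X).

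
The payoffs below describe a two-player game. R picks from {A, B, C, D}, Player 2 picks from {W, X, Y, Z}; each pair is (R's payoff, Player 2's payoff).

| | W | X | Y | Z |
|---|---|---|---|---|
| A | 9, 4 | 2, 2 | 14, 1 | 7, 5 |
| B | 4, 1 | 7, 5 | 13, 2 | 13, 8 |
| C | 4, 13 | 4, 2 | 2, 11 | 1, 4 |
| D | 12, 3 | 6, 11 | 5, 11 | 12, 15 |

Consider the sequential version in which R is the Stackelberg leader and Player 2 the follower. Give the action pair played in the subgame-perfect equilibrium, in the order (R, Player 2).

Solve by backward induction (R leads).
- A: BR = Z, leader payoff 7.
- B: BR = Z, leader payoff 13.
- C: BR = W, leader payoff 4.
- D: BR = Z, leader payoff 12.
Among 7, 13, 4, 12, the best is 13 at B. Subgame-perfect outcome: (B, Z) with payoffs (13, 8).

(B, Z)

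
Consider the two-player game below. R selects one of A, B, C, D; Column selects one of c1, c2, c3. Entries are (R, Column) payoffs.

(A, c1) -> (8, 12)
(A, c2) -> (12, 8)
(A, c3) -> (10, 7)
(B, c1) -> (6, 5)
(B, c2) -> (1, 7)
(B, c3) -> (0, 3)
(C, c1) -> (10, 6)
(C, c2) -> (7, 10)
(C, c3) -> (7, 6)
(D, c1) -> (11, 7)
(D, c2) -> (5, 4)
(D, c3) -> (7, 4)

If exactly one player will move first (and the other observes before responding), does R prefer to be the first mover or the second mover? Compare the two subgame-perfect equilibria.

second

If R leads: Column's best replies are A→c1, B→c2, C→c2, D→c1; R's induced payoffs 8, 1, 7, 11; outcome (D, c1), payoffs (11, 7).
If Column leads: R's best replies are c1→D, c2→A, c3→A; Column's induced payoffs 7, 8, 7; outcome (A, c2), payoffs (12, 8).
R gets 11 moving first and 12 moving second, so R prefers to move second.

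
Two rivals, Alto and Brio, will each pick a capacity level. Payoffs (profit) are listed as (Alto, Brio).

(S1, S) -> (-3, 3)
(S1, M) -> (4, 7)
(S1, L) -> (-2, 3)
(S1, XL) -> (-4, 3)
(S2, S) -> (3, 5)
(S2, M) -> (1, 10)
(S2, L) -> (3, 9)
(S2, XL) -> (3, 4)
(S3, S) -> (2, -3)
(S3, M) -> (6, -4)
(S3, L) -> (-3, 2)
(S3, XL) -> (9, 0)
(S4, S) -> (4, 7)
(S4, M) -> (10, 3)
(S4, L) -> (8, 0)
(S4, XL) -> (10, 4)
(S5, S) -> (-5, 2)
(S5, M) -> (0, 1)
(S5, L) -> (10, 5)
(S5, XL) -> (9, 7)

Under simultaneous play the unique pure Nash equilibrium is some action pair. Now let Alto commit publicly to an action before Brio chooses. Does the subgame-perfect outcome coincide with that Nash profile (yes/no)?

no

Work backward from Brio's decision.
- S1: Brio compares 3, 7, 3, 3 and picks M; Alto would get 4.
- S2: Brio compares 5, 10, 9, 4 and picks M; Alto would get 1.
- S3: Brio compares -3, -4, 2, 0 and picks L; Alto would get -3.
- S4: Brio compares 7, 3, 0, 4 and picks S; Alto would get 4.
- S5: Brio compares 2, 1, 5, 7 and picks XL; Alto would get 9.
Alto's induced payoffs are 4, 1, -3, 4, 9, so Alto commits to S5. Subgame-perfect outcome: (S5, XL) with payoffs (9, 7).
Under simultaneous play:
Alto's best replies: S→S4; M→S4; L→S5; XL→S4.
Brio's best replies: S1→M; S2→M; S3→L; S4→S; S5→XL.
Only (S4, S) has each player best-responding; Nash payoffs (4, 7).
Sequential outcome (S5, XL) differs from the Nash profile (S4, S).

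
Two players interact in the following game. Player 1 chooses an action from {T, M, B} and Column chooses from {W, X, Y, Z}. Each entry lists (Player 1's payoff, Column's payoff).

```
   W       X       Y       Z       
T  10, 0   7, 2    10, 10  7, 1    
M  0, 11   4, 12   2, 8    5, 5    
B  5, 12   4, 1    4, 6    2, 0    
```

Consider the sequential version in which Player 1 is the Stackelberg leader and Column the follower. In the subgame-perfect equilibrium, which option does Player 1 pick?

T

Column best-responds to each possible Player 1 move:
- T: BR = Y, leader payoff 10.
- M: BR = X, leader payoff 4.
- B: BR = W, leader payoff 5.
Maximizing over 10, 4, 5, Player 1 chooses T. Subgame-perfect outcome: (T, Y) with payoffs (10, 10).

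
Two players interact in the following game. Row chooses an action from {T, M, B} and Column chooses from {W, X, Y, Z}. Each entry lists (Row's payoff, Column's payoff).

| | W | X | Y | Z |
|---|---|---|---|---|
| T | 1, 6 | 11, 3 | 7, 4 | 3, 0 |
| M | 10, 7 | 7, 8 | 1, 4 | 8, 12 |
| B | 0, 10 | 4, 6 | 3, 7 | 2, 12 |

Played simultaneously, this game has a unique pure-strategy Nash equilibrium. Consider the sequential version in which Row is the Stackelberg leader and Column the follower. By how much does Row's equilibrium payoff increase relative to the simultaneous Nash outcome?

Backward induction with Row moving first.
- T: BR = W, leader payoff 1.
- M: BR = Z, leader payoff 8.
- B: BR = Z, leader payoff 2.
Row's induced payoffs are 1, 8, 2, so Row commits to M. Subgame-perfect outcome: (M, Z) with payoffs (8, 12).
Now find the simultaneous Nash equilibrium.
Row's best replies: W→M; X→T; Y→T; Z→M.
Column's best replies: T→W; M→Z; B→Z.
The unique mutual best reply is (M, Z), giving (8, 12).
Row's commitment gain: 8 − 8 = 0.

0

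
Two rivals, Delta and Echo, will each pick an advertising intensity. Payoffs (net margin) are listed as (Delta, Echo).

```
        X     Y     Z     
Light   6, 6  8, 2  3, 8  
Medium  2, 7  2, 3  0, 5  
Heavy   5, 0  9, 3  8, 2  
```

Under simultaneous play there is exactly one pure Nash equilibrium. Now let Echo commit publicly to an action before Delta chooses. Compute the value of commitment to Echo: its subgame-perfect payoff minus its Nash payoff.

3

Delta best-responds to each possible Echo move:
- X: Delta compares 6, 2, 5 and picks Light; Echo would get 6.
- Y: Delta compares 8, 2, 9 and picks Heavy; Echo would get 3.
- Z: Delta compares 3, 0, 8 and picks Heavy; Echo would get 2.
Maximizing over 6, 3, 2, Echo chooses X. Subgame-perfect outcome: (Light, X) with payoffs (6, 6).
For the simultaneous game, intersect best replies.
Delta's best replies: X→Light; Y→Heavy; Z→Heavy.
Echo's best replies: Light→Z; Medium→X; Heavy→Y.
The unique mutual best reply is (Heavy, Y), giving (9, 3).
Echo's commitment gain: 6 − 3 = 3.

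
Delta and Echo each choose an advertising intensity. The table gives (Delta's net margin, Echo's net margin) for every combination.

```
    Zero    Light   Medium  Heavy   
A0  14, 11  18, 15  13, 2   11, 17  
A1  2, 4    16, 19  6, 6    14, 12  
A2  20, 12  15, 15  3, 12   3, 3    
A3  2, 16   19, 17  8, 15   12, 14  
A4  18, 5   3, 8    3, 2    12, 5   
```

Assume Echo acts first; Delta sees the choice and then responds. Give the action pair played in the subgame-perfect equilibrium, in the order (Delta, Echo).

(A3, Light)

Solve by backward induction (Echo leads).
- Zero: BR = A2, leader payoff 12.
- Light: BR = A3, leader payoff 17.
- Medium: BR = A0, leader payoff 2.
- Heavy: BR = A1, leader payoff 12.
Among 12, 17, 2, 12, the best is 17 at Light. Subgame-perfect outcome: (A3, Light) with payoffs (19, 17).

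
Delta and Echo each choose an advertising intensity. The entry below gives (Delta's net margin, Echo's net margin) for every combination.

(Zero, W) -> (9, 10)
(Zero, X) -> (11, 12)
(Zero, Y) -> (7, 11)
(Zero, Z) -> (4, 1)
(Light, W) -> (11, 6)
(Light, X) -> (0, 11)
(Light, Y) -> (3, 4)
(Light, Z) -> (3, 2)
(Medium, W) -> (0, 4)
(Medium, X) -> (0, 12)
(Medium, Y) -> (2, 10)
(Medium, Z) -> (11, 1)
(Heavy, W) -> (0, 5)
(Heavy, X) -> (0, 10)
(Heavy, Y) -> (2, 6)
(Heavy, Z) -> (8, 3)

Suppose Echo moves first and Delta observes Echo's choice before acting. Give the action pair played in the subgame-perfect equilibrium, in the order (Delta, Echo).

(Zero, X)

Work backward from Delta's decision.
- W: BR = Light, leader payoff 6.
- X: BR = Zero, leader payoff 12.
- Y: BR = Zero, leader payoff 11.
- Z: BR = Medium, leader payoff 1.
Echo's induced payoffs are 6, 12, 11, 1, so Echo commits to X. Subgame-perfect outcome: (Zero, X) with payoffs (11, 12).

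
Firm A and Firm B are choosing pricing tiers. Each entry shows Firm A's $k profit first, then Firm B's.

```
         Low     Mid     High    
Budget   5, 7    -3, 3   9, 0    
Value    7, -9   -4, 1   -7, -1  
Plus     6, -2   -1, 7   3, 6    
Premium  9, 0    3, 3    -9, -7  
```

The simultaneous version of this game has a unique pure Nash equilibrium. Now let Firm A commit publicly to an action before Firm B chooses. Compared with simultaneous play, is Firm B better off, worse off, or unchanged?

Solve by backward induction (Firm A leads).
- Budget: BR = Low, leader payoff 5.
- Value: BR = Mid, leader payoff -4.
- Plus: BR = Mid, leader payoff -1.
- Premium: BR = Mid, leader payoff 3.
Among 5, -4, -1, 3, the best is 5 at Budget. Subgame-perfect outcome: (Budget, Low) with payoffs (5, 7).
For the simultaneous game, intersect best replies.
Firm A's best replies: Low→Premium; Mid→Premium; High→Budget.
Firm B's best replies: Budget→Low; Value→Mid; Plus→Mid; Premium→Mid.
Only (Premium, Mid) has each player best-responding; Nash payoffs (3, 3).
Firm B earns 7 sequentially versus 3 at the Nash outcome: better off.

better off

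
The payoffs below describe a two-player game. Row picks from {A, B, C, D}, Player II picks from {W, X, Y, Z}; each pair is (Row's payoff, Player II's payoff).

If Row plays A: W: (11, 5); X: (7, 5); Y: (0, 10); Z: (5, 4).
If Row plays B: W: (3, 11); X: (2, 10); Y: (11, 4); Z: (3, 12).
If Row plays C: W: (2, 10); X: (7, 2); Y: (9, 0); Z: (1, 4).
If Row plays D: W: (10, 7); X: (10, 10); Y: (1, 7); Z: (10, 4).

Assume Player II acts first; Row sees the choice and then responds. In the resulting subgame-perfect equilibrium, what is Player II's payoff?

10

Solve by backward induction (Player II leads).
- W: Row compares 11, 3, 2, 10 and picks A; Player II would get 5.
- X: Row compares 7, 2, 7, 10 and picks D; Player II would get 10.
- Y: Row compares 0, 11, 9, 1 and picks B; Player II would get 4.
- Z: Row compares 5, 3, 1, 10 and picks D; Player II would get 4.
Among 5, 10, 4, 4, the best is 10 at X. Subgame-perfect outcome: (D, X) with payoffs (10, 10).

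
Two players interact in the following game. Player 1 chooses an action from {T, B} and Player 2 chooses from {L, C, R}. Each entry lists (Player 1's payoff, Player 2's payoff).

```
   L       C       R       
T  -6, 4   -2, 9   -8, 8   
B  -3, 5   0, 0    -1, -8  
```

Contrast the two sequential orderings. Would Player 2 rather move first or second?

second

If Player 1 leads: Player 2's best replies are T→C, B→L; Player 1's induced payoffs -2, -3; outcome (T, C), payoffs (-2, 9).
If Player 2 leads: Player 1's best replies are L→B, C→B, R→B; Player 2's induced payoffs 5, 0, -8; outcome (B, L), payoffs (-3, 5).
Player 2 gets 5 moving first and 9 moving second, so Player 2 prefers to move second.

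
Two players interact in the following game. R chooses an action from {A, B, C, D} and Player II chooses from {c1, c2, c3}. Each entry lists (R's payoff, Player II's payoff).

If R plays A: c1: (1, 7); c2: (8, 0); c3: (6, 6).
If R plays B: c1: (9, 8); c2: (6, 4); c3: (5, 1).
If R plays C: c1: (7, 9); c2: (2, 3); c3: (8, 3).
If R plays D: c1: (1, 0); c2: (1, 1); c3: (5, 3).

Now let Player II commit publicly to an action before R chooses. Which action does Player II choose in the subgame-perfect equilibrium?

c1

Backward induction with Player II moving first.
- c1 → R plays B (best of 1, 9, 7, 1); Player II gets 8.
- c2 → R plays A (best of 8, 6, 2, 1); Player II gets 0.
- c3 → R plays C (best of 6, 5, 8, 5); Player II gets 3.
Among 8, 0, 3, the best is 8 at c1. Subgame-perfect outcome: (B, c1) with payoffs (9, 8).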